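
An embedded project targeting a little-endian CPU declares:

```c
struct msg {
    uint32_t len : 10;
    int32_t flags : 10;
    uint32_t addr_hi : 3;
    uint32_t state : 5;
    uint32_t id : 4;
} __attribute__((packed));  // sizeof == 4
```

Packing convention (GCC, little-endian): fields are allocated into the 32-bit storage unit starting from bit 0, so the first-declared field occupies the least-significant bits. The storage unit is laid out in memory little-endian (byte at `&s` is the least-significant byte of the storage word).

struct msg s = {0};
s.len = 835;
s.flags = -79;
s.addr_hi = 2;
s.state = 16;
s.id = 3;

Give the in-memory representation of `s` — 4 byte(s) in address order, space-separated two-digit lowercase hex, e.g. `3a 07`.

len:10 = 835 → 0x343 << 0 → word 0x00000343
flags:10 = -79 → 0x3b1 << 10 → word 0x000ec743
addr_hi:3 = 2 → 0x2 << 20 → word 0x002ec743
state:5 = 16 → 0x10 << 23 → word 0x082ec743
id:4 = 3 → 0x3 << 28 → word 0x382ec743
word = 0x382ec743 → little-endian bytes:
  [0]=0x43  [1]=0xc7  [2]=0x2e  [3]=0x38

43 c7 2e 38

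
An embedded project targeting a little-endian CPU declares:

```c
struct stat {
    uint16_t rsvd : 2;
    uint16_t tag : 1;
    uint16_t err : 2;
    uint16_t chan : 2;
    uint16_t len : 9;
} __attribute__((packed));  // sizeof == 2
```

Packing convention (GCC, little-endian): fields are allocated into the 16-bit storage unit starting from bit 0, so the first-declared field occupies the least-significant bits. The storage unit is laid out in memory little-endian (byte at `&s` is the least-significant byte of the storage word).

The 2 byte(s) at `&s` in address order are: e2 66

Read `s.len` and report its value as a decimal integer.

[0]=0xe2 [1]=0x66 (little-endian) → word 0x66e2
rsvd [0+:2] = (word>>0) & 0x3 = 2
tag [2+:1] = (word>>2) & 0x1 = 0
err [3+:2] = (word>>3) & 0x3 = 0
chan [5+:2] = (word>>5) & 0x3 = 3
len [7+:9] = (word>>7) & 0x1ff = 205  ←

205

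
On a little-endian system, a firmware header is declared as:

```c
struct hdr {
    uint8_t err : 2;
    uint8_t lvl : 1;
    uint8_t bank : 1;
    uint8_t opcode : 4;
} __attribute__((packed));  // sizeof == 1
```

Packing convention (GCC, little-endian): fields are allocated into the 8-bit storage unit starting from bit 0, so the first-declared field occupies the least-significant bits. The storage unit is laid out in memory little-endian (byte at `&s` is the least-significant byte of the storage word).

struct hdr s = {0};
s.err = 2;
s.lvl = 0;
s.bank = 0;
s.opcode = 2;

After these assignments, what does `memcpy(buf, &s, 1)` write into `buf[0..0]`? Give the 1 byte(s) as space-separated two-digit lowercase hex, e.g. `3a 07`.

22

err:2 = 2 → 0x2 << 0 → word 0x02
lvl:1 = 0 → 0x0 << 2 → word 0x02
bank:1 = 0 → 0x0 << 3 → word 0x02
opcode:4 = 2 → 0x2 << 4 → word 0x22
word = 0x22 → little-endian bytes:
  [0]=0x22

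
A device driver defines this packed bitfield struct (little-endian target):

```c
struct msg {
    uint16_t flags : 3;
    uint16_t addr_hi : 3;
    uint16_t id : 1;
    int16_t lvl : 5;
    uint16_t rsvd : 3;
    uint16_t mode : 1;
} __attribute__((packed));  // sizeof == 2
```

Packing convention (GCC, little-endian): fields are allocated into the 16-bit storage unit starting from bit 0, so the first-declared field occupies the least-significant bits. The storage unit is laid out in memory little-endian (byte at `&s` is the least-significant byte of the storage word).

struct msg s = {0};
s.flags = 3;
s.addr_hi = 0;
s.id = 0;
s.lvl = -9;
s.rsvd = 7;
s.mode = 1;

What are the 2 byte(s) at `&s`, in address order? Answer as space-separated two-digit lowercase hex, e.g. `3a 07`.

83 fb

flags:3 = 3 → 0x3 << 0 → word 0x0003
addr_hi:3 = 0 → 0x0 << 3 → word 0x0003
id:1 = 0 → 0x0 << 6 → word 0x0003
lvl:5 = -9 → 0x17 << 7 → word 0x0b83
rsvd:3 = 7 → 0x7 << 12 → word 0x7b83
mode:1 = 1 → 0x1 << 15 → word 0xfb83
word = 0xfb83 → little-endian bytes:
  [0]=0x83  [1]=0xfb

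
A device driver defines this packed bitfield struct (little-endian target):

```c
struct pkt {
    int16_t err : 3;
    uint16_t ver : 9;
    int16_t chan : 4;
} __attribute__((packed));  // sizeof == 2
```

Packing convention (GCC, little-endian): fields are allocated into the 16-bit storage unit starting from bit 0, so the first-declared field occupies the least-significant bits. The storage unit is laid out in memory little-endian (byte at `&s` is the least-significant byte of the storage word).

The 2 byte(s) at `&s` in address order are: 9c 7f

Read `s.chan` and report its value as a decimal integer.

[0]=0x9c [1]=0x7f (little-endian) → word 0x7f9c
err:3 @ bit 0 → (0x7f9c>>0)&0x7 = 0x4
ver:9 @ bit 3 → (0x7f9c>>3)&0x1ff = 0x1f3
chan:4 @ bit 12 → (0x7f9c>>12)&0xf = 0x7  ←
chan signed 4b, MSB=0: value = 7

7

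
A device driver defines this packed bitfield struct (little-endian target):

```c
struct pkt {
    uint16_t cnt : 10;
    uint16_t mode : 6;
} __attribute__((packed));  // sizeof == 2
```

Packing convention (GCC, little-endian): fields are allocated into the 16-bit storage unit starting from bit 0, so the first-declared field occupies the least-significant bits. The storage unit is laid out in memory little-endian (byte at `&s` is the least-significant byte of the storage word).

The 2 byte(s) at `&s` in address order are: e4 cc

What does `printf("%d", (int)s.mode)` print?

51

[0]=0xe4 [1]=0xcc (little-endian) → word 0xcce4
cnt:10 @ bit 0 → (0xcce4>>0)&0x3ff = 0xe4
mode:6 @ bit 10 → (0xcce4>>10)&0x3f = 0x33  ←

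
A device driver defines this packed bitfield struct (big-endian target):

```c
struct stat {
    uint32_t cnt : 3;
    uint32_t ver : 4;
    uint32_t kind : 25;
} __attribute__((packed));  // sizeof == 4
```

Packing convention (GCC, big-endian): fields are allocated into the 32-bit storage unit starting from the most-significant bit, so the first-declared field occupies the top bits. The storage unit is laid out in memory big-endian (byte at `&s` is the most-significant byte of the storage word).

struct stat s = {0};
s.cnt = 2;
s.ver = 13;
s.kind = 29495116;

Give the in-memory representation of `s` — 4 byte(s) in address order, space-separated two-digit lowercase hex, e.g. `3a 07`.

5b c2 0f 4c

[29+:3] cnt=2 & 0x7 = 0x2; word=0x40000000
[25+:4] ver=13 & 0xf = 0xd; word=0x5a000000
[0+:25] kind=29495116 & 0x1ffffff = 0x1c20f4c; word=0x5bc20f4c
word = 0x5bc20f4c → big-endian bytes:
  [0]=0x5b  [1]=0xc2  [2]=0x0f  [3]=0x4c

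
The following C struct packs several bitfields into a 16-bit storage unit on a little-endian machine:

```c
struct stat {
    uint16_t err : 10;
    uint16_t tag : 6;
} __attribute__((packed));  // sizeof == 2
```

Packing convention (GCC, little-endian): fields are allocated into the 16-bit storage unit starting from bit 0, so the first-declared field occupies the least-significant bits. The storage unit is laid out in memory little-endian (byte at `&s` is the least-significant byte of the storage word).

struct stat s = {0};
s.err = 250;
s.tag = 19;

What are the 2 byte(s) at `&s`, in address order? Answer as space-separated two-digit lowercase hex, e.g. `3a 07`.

fa 4c

[0+:10] err=250 & 0x3ff = 0xfa; word=0x00fa
[10+:6] tag=19 & 0x3f = 0x13; word=0x4cfa
word = 0x4cfa → little-endian bytes:
  [0]=0xfa  [1]=0x4c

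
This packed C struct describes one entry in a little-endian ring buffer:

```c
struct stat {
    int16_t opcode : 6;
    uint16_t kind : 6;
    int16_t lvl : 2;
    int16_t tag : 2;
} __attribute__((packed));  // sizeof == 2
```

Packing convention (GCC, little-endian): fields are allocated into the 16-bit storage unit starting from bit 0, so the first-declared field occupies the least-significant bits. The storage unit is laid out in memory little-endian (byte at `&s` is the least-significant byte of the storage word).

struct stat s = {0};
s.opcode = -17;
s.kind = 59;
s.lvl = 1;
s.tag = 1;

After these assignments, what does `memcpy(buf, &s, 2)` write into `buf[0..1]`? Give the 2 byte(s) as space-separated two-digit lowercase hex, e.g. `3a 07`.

opcode:6 = -17 → 0x2f << 0 → word 0x002f
kind:6 = 59 → 0x3b << 6 → word 0x0eef
lvl:2 = 1 → 0x1 << 12 → word 0x1eef
tag:2 = 1 → 0x1 << 14 → word 0x5eef
word = 0x5eef → little-endian bytes:
  [0]=0xef  [1]=0x5e

ef 5e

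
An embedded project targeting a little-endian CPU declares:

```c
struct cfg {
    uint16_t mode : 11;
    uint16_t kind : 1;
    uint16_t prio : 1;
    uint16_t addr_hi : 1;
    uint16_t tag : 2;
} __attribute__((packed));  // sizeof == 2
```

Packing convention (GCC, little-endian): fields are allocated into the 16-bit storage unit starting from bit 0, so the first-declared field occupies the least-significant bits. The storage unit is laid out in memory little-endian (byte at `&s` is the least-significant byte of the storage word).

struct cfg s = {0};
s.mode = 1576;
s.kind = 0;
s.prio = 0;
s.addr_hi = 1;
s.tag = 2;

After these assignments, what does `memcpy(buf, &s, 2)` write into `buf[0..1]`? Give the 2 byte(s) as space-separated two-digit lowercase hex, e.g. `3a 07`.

28 a6

[0+:11] mode=1576 & 0x7ff = 0x628; word=0x0628
[11+:1] kind=0 & 0x1 = 0x0; word=0x0628
[12+:1] prio=0 & 0x1 = 0x0; word=0x0628
[13+:1] addr_hi=1 & 0x1 = 0x1; word=0x2628
[14+:2] tag=2 & 0x3 = 0x2; word=0xa628
word = 0xa628 → little-endian bytes:
  [0]=0x28  [1]=0xa6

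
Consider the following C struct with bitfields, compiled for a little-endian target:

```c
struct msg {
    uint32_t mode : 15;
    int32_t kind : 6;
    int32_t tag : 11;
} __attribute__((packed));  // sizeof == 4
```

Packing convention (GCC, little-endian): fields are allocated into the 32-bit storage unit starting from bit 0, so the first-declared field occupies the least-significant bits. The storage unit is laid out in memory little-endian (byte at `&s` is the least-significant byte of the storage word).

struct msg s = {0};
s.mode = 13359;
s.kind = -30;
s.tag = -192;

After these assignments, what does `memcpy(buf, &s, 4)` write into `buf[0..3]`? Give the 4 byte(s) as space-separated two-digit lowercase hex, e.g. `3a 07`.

[0+:15] mode=13359 & 0x7fff = 0x342f; word=0x0000342f
[15+:6] kind=-30 & 0x3f = 0x22; word=0x0011342f
[21+:11] tag=-192 & 0x7ff = 0x740; word=0xe811342f
word = 0xe811342f → little-endian bytes:
  [0]=0x2f  [1]=0x34  [2]=0x11  [3]=0xe8

2f 34 11 e8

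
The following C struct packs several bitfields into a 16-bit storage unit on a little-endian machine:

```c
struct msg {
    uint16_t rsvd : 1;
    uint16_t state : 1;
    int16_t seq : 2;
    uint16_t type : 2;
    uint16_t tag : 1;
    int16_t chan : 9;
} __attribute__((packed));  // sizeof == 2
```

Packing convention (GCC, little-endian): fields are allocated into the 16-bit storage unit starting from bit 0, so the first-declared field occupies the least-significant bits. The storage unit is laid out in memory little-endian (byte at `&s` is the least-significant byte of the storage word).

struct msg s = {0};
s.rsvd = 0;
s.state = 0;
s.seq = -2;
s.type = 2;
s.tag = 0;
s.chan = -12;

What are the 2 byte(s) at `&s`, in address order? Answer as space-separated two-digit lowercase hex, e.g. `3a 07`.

rsvd (1b) val=0 bits=0x0 at bit 0: 0x0000
state (1b) val=0 bits=0x0 at bit 1: 0x0000
seq (2b) val=-2 bits=0x2 at bit 2: 0x0008
type (2b) val=2 bits=0x2 at bit 4: 0x0028
tag (1b) val=0 bits=0x0 at bit 6: 0x0028
chan (9b) val=-12 bits=0x1f4 at bit 7: 0xfa28
word = 0xfa28 → little-endian bytes:
  [0]=0x28  [1]=0xfa

28 fa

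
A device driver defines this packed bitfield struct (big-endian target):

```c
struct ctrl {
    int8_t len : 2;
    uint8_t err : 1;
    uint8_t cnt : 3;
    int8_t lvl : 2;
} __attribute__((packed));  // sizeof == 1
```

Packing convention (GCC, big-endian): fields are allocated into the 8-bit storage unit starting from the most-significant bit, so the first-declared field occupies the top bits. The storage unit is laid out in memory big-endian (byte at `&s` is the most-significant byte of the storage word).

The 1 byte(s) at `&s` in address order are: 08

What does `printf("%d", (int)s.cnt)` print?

2

[0]=0x08 (big-endian) → word 0x08
len:2 @ bit 6 → (0x08>>6)&0x3 = 0x0
err:1 @ bit 5 → (0x08>>5)&0x1 = 0x0
cnt:3 @ bit 2 → (0x08>>2)&0x7 = 0x2  ←
lvl:2 @ bit 0 → (0x08>>0)&0x3 = 0x0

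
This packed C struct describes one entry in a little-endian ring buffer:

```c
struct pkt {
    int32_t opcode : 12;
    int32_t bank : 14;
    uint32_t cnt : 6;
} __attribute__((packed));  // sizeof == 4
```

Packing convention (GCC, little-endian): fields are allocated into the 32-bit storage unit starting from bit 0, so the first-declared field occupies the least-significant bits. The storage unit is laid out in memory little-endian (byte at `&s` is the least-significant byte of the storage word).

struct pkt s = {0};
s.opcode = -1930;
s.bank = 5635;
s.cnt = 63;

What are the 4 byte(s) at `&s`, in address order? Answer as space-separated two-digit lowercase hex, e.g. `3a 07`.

76 38 60 fd

[0+:12] opcode=-1930 & 0xfff = 0x876; word=0x00000876
[12+:14] bank=5635 & 0x3fff = 0x1603; word=0x01603876
[26+:6] cnt=63 & 0x3f = 0x3f; word=0xfd603876
word = 0xfd603876 → little-endian bytes:
  [0]=0x76  [1]=0x38  [2]=0x60  [3]=0xfd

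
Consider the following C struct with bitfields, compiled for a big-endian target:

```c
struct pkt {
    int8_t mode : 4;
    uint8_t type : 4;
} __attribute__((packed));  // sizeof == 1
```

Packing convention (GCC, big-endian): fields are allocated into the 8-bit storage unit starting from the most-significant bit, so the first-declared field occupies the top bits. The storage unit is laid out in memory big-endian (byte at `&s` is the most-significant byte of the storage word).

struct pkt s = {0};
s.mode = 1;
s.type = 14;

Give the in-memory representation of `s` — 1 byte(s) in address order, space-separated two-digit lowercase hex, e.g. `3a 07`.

mode:4 = 1 → 0x1 << 4 → word 0x10
type:4 = 14 → 0xe << 0 → word 0x1e
word = 0x1e → big-endian bytes:
  [0]=0x1e

1e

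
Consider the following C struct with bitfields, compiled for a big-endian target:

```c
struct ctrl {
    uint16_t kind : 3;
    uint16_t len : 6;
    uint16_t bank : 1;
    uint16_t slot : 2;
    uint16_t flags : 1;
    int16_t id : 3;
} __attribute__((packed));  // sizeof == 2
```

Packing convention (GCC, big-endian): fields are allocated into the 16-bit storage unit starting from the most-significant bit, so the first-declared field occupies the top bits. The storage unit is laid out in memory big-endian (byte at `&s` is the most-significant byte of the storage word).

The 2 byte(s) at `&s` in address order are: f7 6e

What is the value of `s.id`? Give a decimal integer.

[0]=0xf7 [1]=0x6e (big-endian) → word 0xf76e
kind:3 @ bit 13 → (0xf76e>>13)&0x7 = 0x7
len:6 @ bit 7 → (0xf76e>>7)&0x3f = 0x2e
bank:1 @ bit 6 → (0xf76e>>6)&0x1 = 0x1
slot:2 @ bit 4 → (0xf76e>>4)&0x3 = 0x2
flags:1 @ bit 3 → (0xf76e>>3)&0x1 = 0x1
id:3 @ bit 0 → (0xf76e>>0)&0x7 = 0x6  ←
id signed 3b, MSB=1: 6 - 8 = -2

-2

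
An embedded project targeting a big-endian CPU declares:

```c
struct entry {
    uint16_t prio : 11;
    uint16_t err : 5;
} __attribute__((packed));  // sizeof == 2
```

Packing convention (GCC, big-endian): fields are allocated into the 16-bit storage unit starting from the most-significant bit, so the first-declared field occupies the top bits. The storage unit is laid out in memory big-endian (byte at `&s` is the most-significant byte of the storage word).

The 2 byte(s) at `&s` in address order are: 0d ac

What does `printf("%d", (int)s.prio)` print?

[0]=0x0d [1]=0xac (big-endian) → word 0x0dac
prio:11 @ bit 5 → (0x0dac>>5)&0x7ff = 0x6d  ←
err:5 @ bit 0 → (0x0dac>>0)&0x1f = 0xc

109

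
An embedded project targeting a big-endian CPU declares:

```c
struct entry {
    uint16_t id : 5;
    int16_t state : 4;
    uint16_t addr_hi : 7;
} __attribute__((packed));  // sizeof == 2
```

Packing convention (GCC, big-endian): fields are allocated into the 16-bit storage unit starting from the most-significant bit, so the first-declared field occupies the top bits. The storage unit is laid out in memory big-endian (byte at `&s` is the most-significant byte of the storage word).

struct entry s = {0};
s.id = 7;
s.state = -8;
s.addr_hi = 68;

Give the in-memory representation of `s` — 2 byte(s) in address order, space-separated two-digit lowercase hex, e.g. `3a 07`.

[11+:5] id=7 & 0x1f = 0x7; word=0x3800
[7+:4] state=-8 & 0xf = 0x8; word=0x3c00
[0+:7] addr_hi=68 & 0x7f = 0x44; word=0x3c44
word = 0x3c44 → big-endian bytes:
  [0]=0x3c  [1]=0x44

3c 44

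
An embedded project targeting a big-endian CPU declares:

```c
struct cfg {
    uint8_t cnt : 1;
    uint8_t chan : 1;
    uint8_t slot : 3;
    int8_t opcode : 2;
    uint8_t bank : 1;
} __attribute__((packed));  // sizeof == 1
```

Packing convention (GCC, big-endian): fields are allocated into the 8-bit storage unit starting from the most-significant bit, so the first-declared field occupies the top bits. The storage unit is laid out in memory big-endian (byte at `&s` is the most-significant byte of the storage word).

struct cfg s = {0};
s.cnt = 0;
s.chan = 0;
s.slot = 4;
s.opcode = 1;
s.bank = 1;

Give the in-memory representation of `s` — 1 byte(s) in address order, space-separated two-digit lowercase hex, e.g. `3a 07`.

[7+:1] cnt=0 & 0x1 = 0x0; word=0x00
[6+:1] chan=0 & 0x1 = 0x0; word=0x00
[3+:3] slot=4 & 0x7 = 0x4; word=0x20
[1+:2] opcode=1 & 0x3 = 0x1; word=0x22
[0+:1] bank=1 & 0x1 = 0x1; word=0x23
word = 0x23 → big-endian bytes:
  [0]=0x23

23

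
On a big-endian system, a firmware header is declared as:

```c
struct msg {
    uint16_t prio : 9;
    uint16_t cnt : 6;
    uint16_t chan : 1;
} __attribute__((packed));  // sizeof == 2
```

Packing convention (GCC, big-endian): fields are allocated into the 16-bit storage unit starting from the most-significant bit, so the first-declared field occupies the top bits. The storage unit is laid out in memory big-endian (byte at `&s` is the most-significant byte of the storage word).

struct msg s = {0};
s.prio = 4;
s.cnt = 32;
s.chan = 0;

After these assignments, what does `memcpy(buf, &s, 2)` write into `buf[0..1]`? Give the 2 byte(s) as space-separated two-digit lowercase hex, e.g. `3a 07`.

prio:9 = 4 → 0x4 << 7 → word 0x0200
cnt:6 = 32 → 0x20 << 1 → word 0x0240
chan:1 = 0 → 0x0 << 0 → word 0x0240
word = 0x0240 → big-endian bytes:
  [0]=0x02  [1]=0x40

02 40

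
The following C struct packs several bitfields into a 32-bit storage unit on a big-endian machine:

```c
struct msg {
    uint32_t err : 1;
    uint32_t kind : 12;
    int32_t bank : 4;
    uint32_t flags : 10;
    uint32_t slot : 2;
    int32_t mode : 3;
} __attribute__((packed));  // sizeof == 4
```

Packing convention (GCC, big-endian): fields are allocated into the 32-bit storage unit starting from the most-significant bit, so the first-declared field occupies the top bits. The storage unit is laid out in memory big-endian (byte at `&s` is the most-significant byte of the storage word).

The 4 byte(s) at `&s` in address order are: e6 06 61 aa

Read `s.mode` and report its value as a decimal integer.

[0]=0xe6 [1]=0x06 [2]=0x61 [3]=0xaa (big-endian) → word 0xe60661aa
err:1 @ bit 31 → (0xe60661aa>>31)&0x1 = 0x1
kind:12 @ bit 19 → (0xe60661aa>>19)&0xfff = 0xcc0
bank:4 @ bit 15 → (0xe60661aa>>15)&0xf = 0xc
flags:10 @ bit 5 → (0xe60661aa>>5)&0x3ff = 0x30d
slot:2 @ bit 3 → (0xe60661aa>>3)&0x3 = 0x1
mode:3 @ bit 0 → (0xe60661aa>>0)&0x7 = 0x2  ←
mode signed 3b, MSB=0: value = 2

2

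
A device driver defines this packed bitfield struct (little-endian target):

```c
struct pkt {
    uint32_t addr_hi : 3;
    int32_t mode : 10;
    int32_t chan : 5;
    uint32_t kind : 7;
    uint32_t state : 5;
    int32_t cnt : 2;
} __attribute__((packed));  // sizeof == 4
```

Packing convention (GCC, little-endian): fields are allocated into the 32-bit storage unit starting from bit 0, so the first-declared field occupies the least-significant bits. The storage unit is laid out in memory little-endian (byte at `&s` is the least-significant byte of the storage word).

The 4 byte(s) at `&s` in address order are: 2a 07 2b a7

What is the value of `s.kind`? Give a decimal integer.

74

[0]=0x2a [1]=0x07 [2]=0x2b [3]=0xa7 (little-endian) → word 0xa72b072a
addr_hi [0+:3] = (word>>0) & 0x7 = 2
mode [3+:10] = (word>>3) & 0x3ff = 229
chan [13+:5] = (word>>13) & 0x1f = 24
kind [18+:7] = (word>>18) & 0x7f = 74  ←
state [25+:5] = (word>>25) & 0x1f = 19
cnt [30+:2] = (word>>30) & 0x3 = 2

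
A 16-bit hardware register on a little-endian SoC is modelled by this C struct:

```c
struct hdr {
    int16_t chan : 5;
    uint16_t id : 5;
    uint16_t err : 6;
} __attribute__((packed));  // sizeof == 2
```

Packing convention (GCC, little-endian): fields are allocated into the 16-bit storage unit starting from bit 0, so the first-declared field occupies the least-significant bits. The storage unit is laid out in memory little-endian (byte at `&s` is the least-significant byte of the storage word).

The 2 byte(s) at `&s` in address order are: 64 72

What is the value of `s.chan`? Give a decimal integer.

4

[0]=0x64 [1]=0x72 (little-endian) → word 0x7264
chan [0+:5] = (word>>0) & 0x1f = 4  ←
id [5+:5] = (word>>5) & 0x1f = 19
err [10+:6] = (word>>10) & 0x3f = 28
chan signed 5b, MSB=0: value = 4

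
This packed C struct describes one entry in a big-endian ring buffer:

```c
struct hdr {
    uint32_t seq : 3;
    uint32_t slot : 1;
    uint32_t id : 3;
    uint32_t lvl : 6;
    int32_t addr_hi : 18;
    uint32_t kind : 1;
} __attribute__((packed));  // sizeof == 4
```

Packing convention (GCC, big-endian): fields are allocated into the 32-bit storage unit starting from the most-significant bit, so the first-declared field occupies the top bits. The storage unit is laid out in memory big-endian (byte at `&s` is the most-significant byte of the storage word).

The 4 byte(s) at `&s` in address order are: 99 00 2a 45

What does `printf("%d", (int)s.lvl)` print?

32

[0]=0x99 [1]=0x00 [2]=0x2a [3]=0x45 (big-endian) → word 0x99002a45
seq [29+:3] = (word>>29) & 0x7 = 4
slot [28+:1] = (word>>28) & 0x1 = 1
id [25+:3] = (word>>25) & 0x7 = 4
lvl [19+:6] = (word>>19) & 0x3f = 32  ←
addr_hi [1+:18] = (word>>1) & 0x3ffff = 5410
kind [0+:1] = (word>>0) & 0x1 = 1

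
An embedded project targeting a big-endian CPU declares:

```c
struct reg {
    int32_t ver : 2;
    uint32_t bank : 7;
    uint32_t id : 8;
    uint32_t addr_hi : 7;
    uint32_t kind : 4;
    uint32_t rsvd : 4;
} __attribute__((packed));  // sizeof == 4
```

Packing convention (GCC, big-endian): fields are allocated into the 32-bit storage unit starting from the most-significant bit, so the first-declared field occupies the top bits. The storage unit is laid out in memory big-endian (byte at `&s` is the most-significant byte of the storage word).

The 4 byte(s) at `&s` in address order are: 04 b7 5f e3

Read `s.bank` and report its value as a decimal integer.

[0]=0x04 [1]=0xb7 [2]=0x5f [3]=0xe3 (big-endian) → word 0x04b75fe3
ver:2 @ bit 30 → (0x04b75fe3>>30)&0x3 = 0x0
bank:7 @ bit 23 → (0x04b75fe3>>23)&0x7f = 0x9  ←
id:8 @ bit 15 → (0x04b75fe3>>15)&0xff = 0x6e
addr_hi:7 @ bit 8 → (0x04b75fe3>>8)&0x7f = 0x5f
kind:4 @ bit 4 → (0x04b75fe3>>4)&0xf = 0xe
rsvd:4 @ bit 0 → (0x04b75fe3>>0)&0xf = 0x3

9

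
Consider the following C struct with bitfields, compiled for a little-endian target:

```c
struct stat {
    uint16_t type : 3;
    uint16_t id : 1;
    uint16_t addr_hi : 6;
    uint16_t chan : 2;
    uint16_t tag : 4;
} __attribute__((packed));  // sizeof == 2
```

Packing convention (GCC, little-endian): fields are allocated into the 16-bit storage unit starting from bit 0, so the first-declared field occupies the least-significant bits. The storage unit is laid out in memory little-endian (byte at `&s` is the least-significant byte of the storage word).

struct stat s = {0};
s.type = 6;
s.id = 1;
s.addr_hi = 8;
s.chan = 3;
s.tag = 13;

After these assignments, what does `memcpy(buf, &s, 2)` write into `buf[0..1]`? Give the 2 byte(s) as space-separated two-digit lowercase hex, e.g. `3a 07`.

[0+:3] type=6 & 0x7 = 0x6; word=0x0006
[3+:1] id=1 & 0x1 = 0x1; word=0x000e
[4+:6] addr_hi=8 & 0x3f = 0x8; word=0x008e
[10+:2] chan=3 & 0x3 = 0x3; word=0x0c8e
[12+:4] tag=13 & 0xf = 0xd; word=0xdc8e
word = 0xdc8e → little-endian bytes:
  [0]=0x8e  [1]=0xdc

8e dc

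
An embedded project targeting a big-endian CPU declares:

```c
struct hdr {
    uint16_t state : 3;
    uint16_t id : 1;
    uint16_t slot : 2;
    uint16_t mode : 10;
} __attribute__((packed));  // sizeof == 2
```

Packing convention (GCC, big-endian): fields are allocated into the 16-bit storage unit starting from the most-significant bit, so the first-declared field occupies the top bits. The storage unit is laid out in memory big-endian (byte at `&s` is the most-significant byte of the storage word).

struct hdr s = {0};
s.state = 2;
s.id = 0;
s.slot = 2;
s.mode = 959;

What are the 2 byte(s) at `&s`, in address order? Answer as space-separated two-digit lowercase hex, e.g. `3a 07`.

state:3 = 2 → 0x2 << 13 → word 0x4000
id:1 = 0 → 0x0 << 12 → word 0x4000
slot:2 = 2 → 0x2 << 10 → word 0x4800
mode:10 = 959 → 0x3bf << 0 → word 0x4bbf
word = 0x4bbf → big-endian bytes:
  [0]=0x4b  [1]=0xbf

4b bf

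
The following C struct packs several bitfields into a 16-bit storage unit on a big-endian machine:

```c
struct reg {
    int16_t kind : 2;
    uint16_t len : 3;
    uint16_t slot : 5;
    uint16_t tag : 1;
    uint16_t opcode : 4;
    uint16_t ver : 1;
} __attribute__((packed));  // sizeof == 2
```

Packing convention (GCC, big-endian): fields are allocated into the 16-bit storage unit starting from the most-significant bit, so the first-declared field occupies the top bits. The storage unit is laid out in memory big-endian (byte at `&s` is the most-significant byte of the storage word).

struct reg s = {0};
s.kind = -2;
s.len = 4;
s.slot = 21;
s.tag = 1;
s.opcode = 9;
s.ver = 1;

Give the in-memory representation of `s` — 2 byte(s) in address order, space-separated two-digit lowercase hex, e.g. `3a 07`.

a5 73

kind:2 = -2 → 0x2 << 14 → word 0x8000
len:3 = 4 → 0x4 << 11 → word 0xa000
slot:5 = 21 → 0x15 << 6 → word 0xa540
tag:1 = 1 → 0x1 << 5 → word 0xa560
opcode:4 = 9 → 0x9 << 1 → word 0xa572
ver:1 = 1 → 0x1 << 0 → word 0xa573
word = 0xa573 → big-endian bytes:
  [0]=0xa5  [1]=0x73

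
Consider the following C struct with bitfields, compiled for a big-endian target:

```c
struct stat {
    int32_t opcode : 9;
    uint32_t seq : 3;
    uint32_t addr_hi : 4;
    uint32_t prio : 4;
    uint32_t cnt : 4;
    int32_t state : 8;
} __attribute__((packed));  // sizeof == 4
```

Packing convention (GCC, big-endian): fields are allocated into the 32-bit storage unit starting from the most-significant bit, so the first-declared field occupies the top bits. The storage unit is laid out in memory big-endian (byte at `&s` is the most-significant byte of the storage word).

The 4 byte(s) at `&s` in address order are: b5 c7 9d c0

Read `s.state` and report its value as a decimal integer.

[0]=0xb5 [1]=0xc7 [2]=0x9d [3]=0xc0 (big-endian) → word 0xb5c79dc0
opcode [23+:9] = (word>>23) & 0x1ff = 363
seq [20+:3] = (word>>20) & 0x7 = 4
addr_hi [16+:4] = (word>>16) & 0xf = 7
prio [12+:4] = (word>>12) & 0xf = 9
cnt [8+:4] = (word>>8) & 0xf = 13
state [0+:8] = (word>>0) & 0xff = 192  ←
state signed 8b, MSB=1: 192 - 256 = -64

-64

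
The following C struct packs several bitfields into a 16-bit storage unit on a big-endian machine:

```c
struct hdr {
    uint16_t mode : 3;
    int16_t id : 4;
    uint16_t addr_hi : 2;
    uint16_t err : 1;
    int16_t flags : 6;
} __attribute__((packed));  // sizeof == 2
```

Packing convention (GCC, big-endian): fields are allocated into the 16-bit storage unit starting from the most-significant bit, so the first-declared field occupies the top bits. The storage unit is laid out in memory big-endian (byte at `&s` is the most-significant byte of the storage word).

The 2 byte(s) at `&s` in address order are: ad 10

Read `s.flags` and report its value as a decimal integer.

16

[0]=0xad [1]=0x10 (big-endian) → word 0xad10
mode [13+:3] = (word>>13) & 0x7 = 5
id [9+:4] = (word>>9) & 0xf = 6
addr_hi [7+:2] = (word>>7) & 0x3 = 2
err [6+:1] = (word>>6) & 0x1 = 0
flags [0+:6] = (word>>0) & 0x3f = 16  ←
flags signed 6b, MSB=0: value = 16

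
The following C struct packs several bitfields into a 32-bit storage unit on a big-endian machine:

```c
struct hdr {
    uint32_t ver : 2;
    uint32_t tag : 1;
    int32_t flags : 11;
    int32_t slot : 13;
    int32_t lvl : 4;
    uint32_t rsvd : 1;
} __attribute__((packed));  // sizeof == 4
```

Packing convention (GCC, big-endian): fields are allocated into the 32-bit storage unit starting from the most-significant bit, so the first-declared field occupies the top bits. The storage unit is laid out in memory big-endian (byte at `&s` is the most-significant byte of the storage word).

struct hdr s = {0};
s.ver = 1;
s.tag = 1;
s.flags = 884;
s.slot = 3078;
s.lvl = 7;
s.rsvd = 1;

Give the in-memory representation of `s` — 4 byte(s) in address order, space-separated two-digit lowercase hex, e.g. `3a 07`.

6d d1 80 cf

ver (2b) val=1 bits=0x1 at bit 30: 0x40000000
tag (1b) val=1 bits=0x1 at bit 29: 0x60000000
flags (11b) val=884 bits=0x374 at bit 18: 0x6dd00000
slot (13b) val=3078 bits=0xc06 at bit 5: 0x6dd180c0
lvl (4b) val=7 bits=0x7 at bit 1: 0x6dd180ce
rsvd (1b) val=1 bits=0x1 at bit 0: 0x6dd180cf
word = 0x6dd180cf → big-endian bytes:
  [0]=0x6d  [1]=0xd1  [2]=0x80  [3]=0xcf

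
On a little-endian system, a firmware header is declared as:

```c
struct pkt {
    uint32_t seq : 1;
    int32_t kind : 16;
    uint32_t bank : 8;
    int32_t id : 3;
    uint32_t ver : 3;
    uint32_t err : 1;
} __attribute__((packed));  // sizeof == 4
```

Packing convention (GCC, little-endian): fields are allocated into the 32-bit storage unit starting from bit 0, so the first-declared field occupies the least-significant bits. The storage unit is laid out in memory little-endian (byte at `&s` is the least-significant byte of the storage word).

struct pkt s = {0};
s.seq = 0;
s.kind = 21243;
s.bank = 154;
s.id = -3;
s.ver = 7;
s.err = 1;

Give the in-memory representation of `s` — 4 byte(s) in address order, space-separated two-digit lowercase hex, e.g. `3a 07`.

f6 a5 34 fb

[0+:1] seq=0 & 0x1 = 0x0; word=0x00000000
[1+:16] kind=21243 & 0xffff = 0x52fb; word=0x0000a5f6
[17+:8] bank=154 & 0xff = 0x9a; word=0x0134a5f6
[25+:3] id=-3 & 0x7 = 0x5; word=0x0b34a5f6
[28+:3] ver=7 & 0x7 = 0x7; word=0x7b34a5f6
[31+:1] err=1 & 0x1 = 0x1; word=0xfb34a5f6
word = 0xfb34a5f6 → little-endian bytes:
  [0]=0xf6  [1]=0xa5  [2]=0x34  [3]=0xfb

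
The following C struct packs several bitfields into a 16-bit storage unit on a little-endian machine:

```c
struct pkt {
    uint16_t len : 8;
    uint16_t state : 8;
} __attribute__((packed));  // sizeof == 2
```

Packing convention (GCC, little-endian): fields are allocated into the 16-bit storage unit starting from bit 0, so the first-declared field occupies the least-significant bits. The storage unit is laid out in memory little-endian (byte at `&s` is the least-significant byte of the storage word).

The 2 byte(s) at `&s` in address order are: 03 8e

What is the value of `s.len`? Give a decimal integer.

[0]=0x03 [1]=0x8e (little-endian) → word 0x8e03
len:8 @ bit 0 → (0x8e03>>0)&0xff = 0x3  ←
state:8 @ bit 8 → (0x8e03>>8)&0xff = 0x8e

3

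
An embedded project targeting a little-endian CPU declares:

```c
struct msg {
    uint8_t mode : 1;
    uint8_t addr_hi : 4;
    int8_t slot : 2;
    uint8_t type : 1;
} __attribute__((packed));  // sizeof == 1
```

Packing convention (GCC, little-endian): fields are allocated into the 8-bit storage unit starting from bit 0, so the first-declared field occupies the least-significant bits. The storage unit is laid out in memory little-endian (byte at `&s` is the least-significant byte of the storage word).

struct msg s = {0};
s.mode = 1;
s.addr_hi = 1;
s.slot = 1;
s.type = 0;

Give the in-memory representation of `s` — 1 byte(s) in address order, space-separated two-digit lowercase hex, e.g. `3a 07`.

[0+:1] mode=1 & 0x1 = 0x1; word=0x01
[1+:4] addr_hi=1 & 0xf = 0x1; word=0x03
[5+:2] slot=1 & 0x3 = 0x1; word=0x23
[7+:1] type=0 & 0x1 = 0x0; word=0x23
word = 0x23 → little-endian bytes:
  [0]=0x23

23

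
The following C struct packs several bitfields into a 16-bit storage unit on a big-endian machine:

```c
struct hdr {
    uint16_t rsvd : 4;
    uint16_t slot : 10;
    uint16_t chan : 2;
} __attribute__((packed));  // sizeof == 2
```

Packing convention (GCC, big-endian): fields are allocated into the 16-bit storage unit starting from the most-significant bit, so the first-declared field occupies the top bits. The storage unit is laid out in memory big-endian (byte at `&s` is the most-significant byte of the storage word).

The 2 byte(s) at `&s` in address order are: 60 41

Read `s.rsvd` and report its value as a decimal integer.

6

[0]=0x60 [1]=0x41 (big-endian) → word 0x6041
rsvd [12+:4] = (word>>12) & 0xf = 6  ←
slot [2+:10] = (word>>2) & 0x3ff = 16
chan [0+:2] = (word>>0) & 0x3 = 1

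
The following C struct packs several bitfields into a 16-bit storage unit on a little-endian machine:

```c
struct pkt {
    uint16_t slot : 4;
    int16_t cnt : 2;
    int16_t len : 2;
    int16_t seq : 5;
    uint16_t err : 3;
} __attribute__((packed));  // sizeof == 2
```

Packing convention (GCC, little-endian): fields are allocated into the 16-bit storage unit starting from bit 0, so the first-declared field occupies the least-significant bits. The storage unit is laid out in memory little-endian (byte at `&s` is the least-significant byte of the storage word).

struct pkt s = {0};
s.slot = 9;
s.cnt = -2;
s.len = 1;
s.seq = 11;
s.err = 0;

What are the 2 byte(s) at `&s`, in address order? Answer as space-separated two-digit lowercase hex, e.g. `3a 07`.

slot (4b) val=9 bits=0x9 at bit 0: 0x0009
cnt (2b) val=-2 bits=0x2 at bit 4: 0x0029
len (2b) val=1 bits=0x1 at bit 6: 0x0069
seq (5b) val=11 bits=0xb at bit 8: 0x0b69
err (3b) val=0 bits=0x0 at bit 13: 0x0b69
word = 0x0b69 → little-endian bytes:
  [0]=0x69  [1]=0x0b

69 0b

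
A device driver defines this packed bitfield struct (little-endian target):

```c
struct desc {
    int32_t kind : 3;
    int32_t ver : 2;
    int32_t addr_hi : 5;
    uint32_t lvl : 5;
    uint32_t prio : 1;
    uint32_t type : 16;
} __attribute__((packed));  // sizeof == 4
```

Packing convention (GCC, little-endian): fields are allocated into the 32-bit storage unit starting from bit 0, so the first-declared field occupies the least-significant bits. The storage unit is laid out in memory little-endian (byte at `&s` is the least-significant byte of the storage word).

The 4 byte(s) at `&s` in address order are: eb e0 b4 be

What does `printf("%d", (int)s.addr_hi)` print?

7

[0]=0xeb [1]=0xe0 [2]=0xb4 [3]=0xbe (little-endian) → word 0xbeb4e0eb
kind [0+:3] = (word>>0) & 0x7 = 3
ver [3+:2] = (word>>3) & 0x3 = 1
addr_hi [5+:5] = (word>>5) & 0x1f = 7  ←
lvl [10+:5] = (word>>10) & 0x1f = 24
prio [15+:1] = (word>>15) & 0x1 = 1
type [16+:16] = (word>>16) & 0xffff = 48820
addr_hi signed 5b, MSB=0: value = 7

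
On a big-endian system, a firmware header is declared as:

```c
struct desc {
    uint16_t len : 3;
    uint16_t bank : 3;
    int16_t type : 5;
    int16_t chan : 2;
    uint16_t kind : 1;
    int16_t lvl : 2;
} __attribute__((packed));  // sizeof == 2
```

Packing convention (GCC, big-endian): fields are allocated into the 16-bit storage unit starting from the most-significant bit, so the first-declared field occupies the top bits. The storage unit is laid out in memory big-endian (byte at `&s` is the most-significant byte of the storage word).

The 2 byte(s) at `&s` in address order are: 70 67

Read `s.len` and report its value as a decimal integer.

3

[0]=0x70 [1]=0x67 (big-endian) → word 0x7067
len [13+:3] = (word>>13) & 0x7 = 3  ←
bank [10+:3] = (word>>10) & 0x7 = 4
type [5+:5] = (word>>5) & 0x1f = 3
chan [3+:2] = (word>>3) & 0x3 = 0
kind [2+:1] = (word>>2) & 0x1 = 1
lvl [0+:2] = (word>>0) & 0x3 = 3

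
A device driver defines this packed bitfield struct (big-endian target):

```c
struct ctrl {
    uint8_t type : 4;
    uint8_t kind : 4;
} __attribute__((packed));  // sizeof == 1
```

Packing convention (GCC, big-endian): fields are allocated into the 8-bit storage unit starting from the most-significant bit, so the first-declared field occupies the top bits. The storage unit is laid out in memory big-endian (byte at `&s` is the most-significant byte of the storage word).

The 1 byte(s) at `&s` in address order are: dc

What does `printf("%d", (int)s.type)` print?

[0]=0xdc (big-endian) → word 0xdc
type:4 @ bit 4 → (0xdc>>4)&0xf = 0xd  ←
kind:4 @ bit 0 → (0xdc>>0)&0xf = 0xc

13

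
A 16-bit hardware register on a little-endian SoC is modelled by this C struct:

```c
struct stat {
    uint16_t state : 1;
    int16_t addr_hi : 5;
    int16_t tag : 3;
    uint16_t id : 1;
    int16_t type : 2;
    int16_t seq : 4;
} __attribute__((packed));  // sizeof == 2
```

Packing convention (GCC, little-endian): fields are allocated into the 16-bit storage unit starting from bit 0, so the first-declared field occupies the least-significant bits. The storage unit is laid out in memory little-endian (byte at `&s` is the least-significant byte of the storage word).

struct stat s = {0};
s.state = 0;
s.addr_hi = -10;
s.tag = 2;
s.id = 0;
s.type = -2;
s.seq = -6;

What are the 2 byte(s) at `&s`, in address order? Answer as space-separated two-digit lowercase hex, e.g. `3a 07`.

ac a8

state:1 = 0 → 0x0 << 0 → word 0x0000
addr_hi:5 = -10 → 0x16 << 1 → word 0x002c
tag:3 = 2 → 0x2 << 6 → word 0x00ac
id:1 = 0 → 0x0 << 9 → word 0x00ac
type:2 = -2 → 0x2 << 10 → word 0x08ac
seq:4 = -6 → 0xa << 12 → word 0xa8ac
word = 0xa8ac → little-endian bytes:
  [0]=0xac  [1]=0xa8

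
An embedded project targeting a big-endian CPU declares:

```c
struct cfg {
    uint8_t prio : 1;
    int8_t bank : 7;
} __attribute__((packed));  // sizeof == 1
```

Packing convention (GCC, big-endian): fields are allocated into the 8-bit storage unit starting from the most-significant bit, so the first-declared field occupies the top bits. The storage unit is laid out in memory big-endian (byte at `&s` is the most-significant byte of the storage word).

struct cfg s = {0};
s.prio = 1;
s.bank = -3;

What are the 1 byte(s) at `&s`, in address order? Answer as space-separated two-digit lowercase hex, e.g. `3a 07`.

fd

prio (1b) val=1 bits=0x1 at bit 7: 0x80
bank (7b) val=-3 bits=0x7d at bit 0: 0xfd
word = 0xfd → big-endian bytes:
  [0]=0xfd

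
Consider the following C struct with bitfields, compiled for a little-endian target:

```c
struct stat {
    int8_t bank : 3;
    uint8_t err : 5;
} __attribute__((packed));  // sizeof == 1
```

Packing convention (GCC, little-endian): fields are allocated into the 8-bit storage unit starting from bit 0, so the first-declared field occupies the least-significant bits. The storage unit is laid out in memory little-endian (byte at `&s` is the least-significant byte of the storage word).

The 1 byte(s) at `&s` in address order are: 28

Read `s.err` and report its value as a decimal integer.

5

[0]=0x28 (little-endian) → word 0x28
bank [0+:3] = (word>>0) & 0x7 = 0
err [3+:5] = (word>>3) & 0x1f = 5  ←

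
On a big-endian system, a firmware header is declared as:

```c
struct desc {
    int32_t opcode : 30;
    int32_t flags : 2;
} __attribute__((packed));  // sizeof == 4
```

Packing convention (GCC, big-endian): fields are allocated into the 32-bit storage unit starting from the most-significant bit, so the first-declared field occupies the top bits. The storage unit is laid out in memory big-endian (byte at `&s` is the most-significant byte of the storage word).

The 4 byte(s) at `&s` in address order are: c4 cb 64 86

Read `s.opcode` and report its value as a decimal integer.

-248325855

[0]=0xc4 [1]=0xcb [2]=0x64 [3]=0x86 (big-endian) → word 0xc4cb6486
opcode [2+:30] = (word>>2) & 0x3fffffff = 825415969  ←
flags [0+:2] = (word>>0) & 0x3 = 2
opcode signed 30b, MSB=1: 825415969 - 1073741824 = -248325855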